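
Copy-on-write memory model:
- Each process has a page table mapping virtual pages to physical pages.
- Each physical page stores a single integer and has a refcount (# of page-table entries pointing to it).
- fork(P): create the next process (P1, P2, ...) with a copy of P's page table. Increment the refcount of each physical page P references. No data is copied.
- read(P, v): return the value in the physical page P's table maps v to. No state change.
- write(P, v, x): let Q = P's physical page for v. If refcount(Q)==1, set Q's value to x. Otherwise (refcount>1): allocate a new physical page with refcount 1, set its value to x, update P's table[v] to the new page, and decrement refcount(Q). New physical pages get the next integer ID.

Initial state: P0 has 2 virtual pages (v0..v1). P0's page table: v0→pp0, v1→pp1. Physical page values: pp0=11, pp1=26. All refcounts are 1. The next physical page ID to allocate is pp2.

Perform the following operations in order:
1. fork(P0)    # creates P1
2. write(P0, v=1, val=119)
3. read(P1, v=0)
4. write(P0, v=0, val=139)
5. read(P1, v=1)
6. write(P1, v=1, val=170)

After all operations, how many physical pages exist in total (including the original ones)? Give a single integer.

Answer: 4

Derivation:
Op 1: fork(P0) -> P1. 2 ppages; refcounts: pp0:2 pp1:2
Op 2: write(P0, v1, 119). refcount(pp1)=2>1 -> COPY to pp2. 3 ppages; refcounts: pp0:2 pp1:1 pp2:1
Op 3: read(P1, v0) -> 11. No state change.
Op 4: write(P0, v0, 139). refcount(pp0)=2>1 -> COPY to pp3. 4 ppages; refcounts: pp0:1 pp1:1 pp2:1 pp3:1
Op 5: read(P1, v1) -> 26. No state change.
Op 6: write(P1, v1, 170). refcount(pp1)=1 -> write in place. 4 ppages; refcounts: pp0:1 pp1:1 pp2:1 pp3:1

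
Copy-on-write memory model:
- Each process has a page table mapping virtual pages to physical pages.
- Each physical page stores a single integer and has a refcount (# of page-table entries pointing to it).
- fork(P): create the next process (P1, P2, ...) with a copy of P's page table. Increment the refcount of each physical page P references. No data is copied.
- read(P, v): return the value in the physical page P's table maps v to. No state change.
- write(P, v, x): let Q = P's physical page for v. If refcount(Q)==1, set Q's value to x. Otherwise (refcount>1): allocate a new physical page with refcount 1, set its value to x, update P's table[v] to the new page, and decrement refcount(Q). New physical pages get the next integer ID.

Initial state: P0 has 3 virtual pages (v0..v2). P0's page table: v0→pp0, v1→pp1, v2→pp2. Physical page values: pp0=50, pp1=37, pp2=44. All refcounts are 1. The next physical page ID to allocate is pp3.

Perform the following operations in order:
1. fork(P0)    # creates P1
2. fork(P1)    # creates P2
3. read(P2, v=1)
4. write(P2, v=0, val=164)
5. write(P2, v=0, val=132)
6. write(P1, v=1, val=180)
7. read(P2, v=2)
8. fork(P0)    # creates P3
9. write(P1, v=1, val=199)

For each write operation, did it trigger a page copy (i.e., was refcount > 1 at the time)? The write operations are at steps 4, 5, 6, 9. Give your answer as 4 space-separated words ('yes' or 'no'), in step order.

Op 1: fork(P0) -> P1. 3 ppages; refcounts: pp0:2 pp1:2 pp2:2
Op 2: fork(P1) -> P2. 3 ppages; refcounts: pp0:3 pp1:3 pp2:3
Op 3: read(P2, v1) -> 37. No state change.
Op 4: write(P2, v0, 164). refcount(pp0)=3>1 -> COPY to pp3. 4 ppages; refcounts: pp0:2 pp1:3 pp2:3 pp3:1
Op 5: write(P2, v0, 132). refcount(pp3)=1 -> write in place. 4 ppages; refcounts: pp0:2 pp1:3 pp2:3 pp3:1
Op 6: write(P1, v1, 180). refcount(pp1)=3>1 -> COPY to pp4. 5 ppages; refcounts: pp0:2 pp1:2 pp2:3 pp3:1 pp4:1
Op 7: read(P2, v2) -> 44. No state change.
Op 8: fork(P0) -> P3. 5 ppages; refcounts: pp0:3 pp1:3 pp2:4 pp3:1 pp4:1
Op 9: write(P1, v1, 199). refcount(pp4)=1 -> write in place. 5 ppages; refcounts: pp0:3 pp1:3 pp2:4 pp3:1 pp4:1

yes no yes no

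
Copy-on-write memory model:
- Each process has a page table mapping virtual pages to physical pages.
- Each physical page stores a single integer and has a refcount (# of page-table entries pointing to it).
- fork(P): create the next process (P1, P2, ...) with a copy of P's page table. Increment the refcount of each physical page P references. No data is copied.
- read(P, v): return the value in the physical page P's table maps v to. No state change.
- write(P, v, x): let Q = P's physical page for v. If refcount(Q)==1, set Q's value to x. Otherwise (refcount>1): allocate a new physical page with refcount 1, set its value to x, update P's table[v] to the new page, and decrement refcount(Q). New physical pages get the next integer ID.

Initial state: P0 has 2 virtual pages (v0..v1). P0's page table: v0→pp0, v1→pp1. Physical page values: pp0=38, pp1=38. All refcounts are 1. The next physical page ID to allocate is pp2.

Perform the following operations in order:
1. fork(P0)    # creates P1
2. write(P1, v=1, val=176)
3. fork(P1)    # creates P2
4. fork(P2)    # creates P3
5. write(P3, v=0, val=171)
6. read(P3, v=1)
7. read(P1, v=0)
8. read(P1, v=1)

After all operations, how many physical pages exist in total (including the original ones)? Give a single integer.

Op 1: fork(P0) -> P1. 2 ppages; refcounts: pp0:2 pp1:2
Op 2: write(P1, v1, 176). refcount(pp1)=2>1 -> COPY to pp2. 3 ppages; refcounts: pp0:2 pp1:1 pp2:1
Op 3: fork(P1) -> P2. 3 ppages; refcounts: pp0:3 pp1:1 pp2:2
Op 4: fork(P2) -> P3. 3 ppages; refcounts: pp0:4 pp1:1 pp2:3
Op 5: write(P3, v0, 171). refcount(pp0)=4>1 -> COPY to pp3. 4 ppages; refcounts: pp0:3 pp1:1 pp2:3 pp3:1
Op 6: read(P3, v1) -> 176. No state change.
Op 7: read(P1, v0) -> 38. No state change.
Op 8: read(P1, v1) -> 176. No state change.

Answer: 4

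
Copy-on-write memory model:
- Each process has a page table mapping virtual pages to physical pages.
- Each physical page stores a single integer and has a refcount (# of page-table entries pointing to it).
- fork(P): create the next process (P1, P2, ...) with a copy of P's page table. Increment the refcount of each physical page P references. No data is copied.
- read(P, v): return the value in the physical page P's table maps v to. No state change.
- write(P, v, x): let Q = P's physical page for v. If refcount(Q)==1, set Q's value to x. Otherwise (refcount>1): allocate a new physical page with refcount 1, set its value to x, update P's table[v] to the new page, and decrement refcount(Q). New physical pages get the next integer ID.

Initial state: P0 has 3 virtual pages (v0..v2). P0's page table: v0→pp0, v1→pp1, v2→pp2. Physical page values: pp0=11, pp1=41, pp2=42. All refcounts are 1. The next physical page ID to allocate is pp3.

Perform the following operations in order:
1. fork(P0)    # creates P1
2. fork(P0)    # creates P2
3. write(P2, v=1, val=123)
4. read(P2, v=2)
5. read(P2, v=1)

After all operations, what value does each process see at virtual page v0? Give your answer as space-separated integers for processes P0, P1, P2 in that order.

Answer: 11 11 11

Derivation:
Op 1: fork(P0) -> P1. 3 ppages; refcounts: pp0:2 pp1:2 pp2:2
Op 2: fork(P0) -> P2. 3 ppages; refcounts: pp0:3 pp1:3 pp2:3
Op 3: write(P2, v1, 123). refcount(pp1)=3>1 -> COPY to pp3. 4 ppages; refcounts: pp0:3 pp1:2 pp2:3 pp3:1
Op 4: read(P2, v2) -> 42. No state change.
Op 5: read(P2, v1) -> 123. No state change.
P0: v0 -> pp0 = 11
P1: v0 -> pp0 = 11
P2: v0 -> pp0 = 11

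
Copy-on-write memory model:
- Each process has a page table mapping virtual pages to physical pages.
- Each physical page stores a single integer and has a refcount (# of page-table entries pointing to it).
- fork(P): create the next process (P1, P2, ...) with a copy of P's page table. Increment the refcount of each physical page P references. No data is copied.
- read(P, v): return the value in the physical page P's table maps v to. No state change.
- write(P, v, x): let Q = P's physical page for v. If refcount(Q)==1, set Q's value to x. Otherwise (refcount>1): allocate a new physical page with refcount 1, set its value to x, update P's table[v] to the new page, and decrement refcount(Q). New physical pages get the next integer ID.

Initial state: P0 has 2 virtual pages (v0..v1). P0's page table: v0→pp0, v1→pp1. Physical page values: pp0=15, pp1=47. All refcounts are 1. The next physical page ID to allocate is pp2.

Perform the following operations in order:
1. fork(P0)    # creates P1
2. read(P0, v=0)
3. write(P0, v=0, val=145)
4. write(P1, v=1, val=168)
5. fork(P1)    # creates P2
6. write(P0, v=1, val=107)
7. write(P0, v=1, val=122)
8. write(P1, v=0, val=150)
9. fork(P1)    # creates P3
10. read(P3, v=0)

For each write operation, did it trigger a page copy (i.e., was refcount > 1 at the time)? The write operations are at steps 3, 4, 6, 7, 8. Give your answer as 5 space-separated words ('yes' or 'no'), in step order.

Op 1: fork(P0) -> P1. 2 ppages; refcounts: pp0:2 pp1:2
Op 2: read(P0, v0) -> 15. No state change.
Op 3: write(P0, v0, 145). refcount(pp0)=2>1 -> COPY to pp2. 3 ppages; refcounts: pp0:1 pp1:2 pp2:1
Op 4: write(P1, v1, 168). refcount(pp1)=2>1 -> COPY to pp3. 4 ppages; refcounts: pp0:1 pp1:1 pp2:1 pp3:1
Op 5: fork(P1) -> P2. 4 ppages; refcounts: pp0:2 pp1:1 pp2:1 pp3:2
Op 6: write(P0, v1, 107). refcount(pp1)=1 -> write in place. 4 ppages; refcounts: pp0:2 pp1:1 pp2:1 pp3:2
Op 7: write(P0, v1, 122). refcount(pp1)=1 -> write in place. 4 ppages; refcounts: pp0:2 pp1:1 pp2:1 pp3:2
Op 8: write(P1, v0, 150). refcount(pp0)=2>1 -> COPY to pp4. 5 ppages; refcounts: pp0:1 pp1:1 pp2:1 pp3:2 pp4:1
Op 9: fork(P1) -> P3. 5 ppages; refcounts: pp0:1 pp1:1 pp2:1 pp3:3 pp4:2
Op 10: read(P3, v0) -> 150. No state change.

yes yes no no yes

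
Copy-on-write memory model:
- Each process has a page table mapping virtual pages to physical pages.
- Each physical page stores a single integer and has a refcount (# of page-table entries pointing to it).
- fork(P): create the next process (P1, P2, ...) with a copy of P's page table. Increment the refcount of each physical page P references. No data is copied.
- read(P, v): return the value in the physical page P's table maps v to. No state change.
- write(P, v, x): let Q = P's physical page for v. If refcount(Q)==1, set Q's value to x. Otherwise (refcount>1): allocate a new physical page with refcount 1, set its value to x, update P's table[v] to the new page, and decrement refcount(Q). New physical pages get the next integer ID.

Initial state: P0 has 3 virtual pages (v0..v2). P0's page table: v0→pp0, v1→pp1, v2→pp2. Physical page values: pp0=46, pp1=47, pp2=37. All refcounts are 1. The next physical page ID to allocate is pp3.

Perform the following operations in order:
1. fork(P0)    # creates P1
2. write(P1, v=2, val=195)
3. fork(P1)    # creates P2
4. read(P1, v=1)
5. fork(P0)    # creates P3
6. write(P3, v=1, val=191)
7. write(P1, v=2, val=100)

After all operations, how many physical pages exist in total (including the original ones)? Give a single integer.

Op 1: fork(P0) -> P1. 3 ppages; refcounts: pp0:2 pp1:2 pp2:2
Op 2: write(P1, v2, 195). refcount(pp2)=2>1 -> COPY to pp3. 4 ppages; refcounts: pp0:2 pp1:2 pp2:1 pp3:1
Op 3: fork(P1) -> P2. 4 ppages; refcounts: pp0:3 pp1:3 pp2:1 pp3:2
Op 4: read(P1, v1) -> 47. No state change.
Op 5: fork(P0) -> P3. 4 ppages; refcounts: pp0:4 pp1:4 pp2:2 pp3:2
Op 6: write(P3, v1, 191). refcount(pp1)=4>1 -> COPY to pp4. 5 ppages; refcounts: pp0:4 pp1:3 pp2:2 pp3:2 pp4:1
Op 7: write(P1, v2, 100). refcount(pp3)=2>1 -> COPY to pp5. 6 ppages; refcounts: pp0:4 pp1:3 pp2:2 pp3:1 pp4:1 pp5:1

Answer: 6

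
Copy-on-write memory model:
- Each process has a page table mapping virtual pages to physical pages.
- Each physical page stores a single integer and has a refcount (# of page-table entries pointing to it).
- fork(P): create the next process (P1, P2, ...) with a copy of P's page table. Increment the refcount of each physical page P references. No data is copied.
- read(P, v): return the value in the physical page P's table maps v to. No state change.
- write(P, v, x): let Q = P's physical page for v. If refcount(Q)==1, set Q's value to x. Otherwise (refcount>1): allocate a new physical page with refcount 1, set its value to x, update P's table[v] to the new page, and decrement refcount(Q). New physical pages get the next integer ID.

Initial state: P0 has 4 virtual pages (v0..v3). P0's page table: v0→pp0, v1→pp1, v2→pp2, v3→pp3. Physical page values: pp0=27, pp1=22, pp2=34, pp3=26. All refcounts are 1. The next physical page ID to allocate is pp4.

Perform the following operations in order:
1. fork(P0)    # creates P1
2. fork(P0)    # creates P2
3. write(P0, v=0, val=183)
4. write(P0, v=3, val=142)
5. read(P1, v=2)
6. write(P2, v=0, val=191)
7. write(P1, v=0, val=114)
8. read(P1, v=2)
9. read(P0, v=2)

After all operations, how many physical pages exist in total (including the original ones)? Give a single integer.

Answer: 7

Derivation:
Op 1: fork(P0) -> P1. 4 ppages; refcounts: pp0:2 pp1:2 pp2:2 pp3:2
Op 2: fork(P0) -> P2. 4 ppages; refcounts: pp0:3 pp1:3 pp2:3 pp3:3
Op 3: write(P0, v0, 183). refcount(pp0)=3>1 -> COPY to pp4. 5 ppages; refcounts: pp0:2 pp1:3 pp2:3 pp3:3 pp4:1
Op 4: write(P0, v3, 142). refcount(pp3)=3>1 -> COPY to pp5. 6 ppages; refcounts: pp0:2 pp1:3 pp2:3 pp3:2 pp4:1 pp5:1
Op 5: read(P1, v2) -> 34. No state change.
Op 6: write(P2, v0, 191). refcount(pp0)=2>1 -> COPY to pp6. 7 ppages; refcounts: pp0:1 pp1:3 pp2:3 pp3:2 pp4:1 pp5:1 pp6:1
Op 7: write(P1, v0, 114). refcount(pp0)=1 -> write in place. 7 ppages; refcounts: pp0:1 pp1:3 pp2:3 pp3:2 pp4:1 pp5:1 pp6:1
Op 8: read(P1, v2) -> 34. No state change.
Op 9: read(P0, v2) -> 34. No state change.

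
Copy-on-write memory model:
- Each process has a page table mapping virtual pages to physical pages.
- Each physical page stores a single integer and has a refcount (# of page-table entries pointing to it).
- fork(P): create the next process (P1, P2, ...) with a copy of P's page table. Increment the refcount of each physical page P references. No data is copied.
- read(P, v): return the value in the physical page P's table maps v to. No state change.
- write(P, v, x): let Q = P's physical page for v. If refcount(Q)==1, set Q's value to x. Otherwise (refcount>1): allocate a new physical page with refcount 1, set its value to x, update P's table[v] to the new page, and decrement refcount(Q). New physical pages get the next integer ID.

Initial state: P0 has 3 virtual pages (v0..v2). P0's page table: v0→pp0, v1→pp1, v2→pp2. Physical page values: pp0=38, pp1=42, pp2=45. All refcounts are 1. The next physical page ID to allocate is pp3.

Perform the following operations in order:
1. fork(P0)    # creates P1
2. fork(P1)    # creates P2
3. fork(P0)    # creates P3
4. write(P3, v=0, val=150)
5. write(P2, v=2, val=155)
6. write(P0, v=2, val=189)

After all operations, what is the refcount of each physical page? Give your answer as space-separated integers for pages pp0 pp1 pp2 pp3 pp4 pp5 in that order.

Op 1: fork(P0) -> P1. 3 ppages; refcounts: pp0:2 pp1:2 pp2:2
Op 2: fork(P1) -> P2. 3 ppages; refcounts: pp0:3 pp1:3 pp2:3
Op 3: fork(P0) -> P3. 3 ppages; refcounts: pp0:4 pp1:4 pp2:4
Op 4: write(P3, v0, 150). refcount(pp0)=4>1 -> COPY to pp3. 4 ppages; refcounts: pp0:3 pp1:4 pp2:4 pp3:1
Op 5: write(P2, v2, 155). refcount(pp2)=4>1 -> COPY to pp4. 5 ppages; refcounts: pp0:3 pp1:4 pp2:3 pp3:1 pp4:1
Op 6: write(P0, v2, 189). refcount(pp2)=3>1 -> COPY to pp5. 6 ppages; refcounts: pp0:3 pp1:4 pp2:2 pp3:1 pp4:1 pp5:1

Answer: 3 4 2 1 1 1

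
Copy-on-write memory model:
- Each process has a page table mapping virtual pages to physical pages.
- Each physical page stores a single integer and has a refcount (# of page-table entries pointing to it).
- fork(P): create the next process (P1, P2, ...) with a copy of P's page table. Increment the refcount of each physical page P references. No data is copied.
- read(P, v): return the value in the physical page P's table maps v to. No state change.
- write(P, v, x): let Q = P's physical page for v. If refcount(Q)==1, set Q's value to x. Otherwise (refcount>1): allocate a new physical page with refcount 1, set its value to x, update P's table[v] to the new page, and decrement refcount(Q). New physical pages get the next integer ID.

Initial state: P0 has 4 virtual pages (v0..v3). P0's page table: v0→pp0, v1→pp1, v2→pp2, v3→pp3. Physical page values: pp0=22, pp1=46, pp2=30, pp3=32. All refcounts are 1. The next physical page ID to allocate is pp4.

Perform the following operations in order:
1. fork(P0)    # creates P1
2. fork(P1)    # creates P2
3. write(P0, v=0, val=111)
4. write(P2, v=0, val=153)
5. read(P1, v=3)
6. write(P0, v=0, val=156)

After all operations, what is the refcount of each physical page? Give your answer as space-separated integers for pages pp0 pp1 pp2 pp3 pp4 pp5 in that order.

Answer: 1 3 3 3 1 1

Derivation:
Op 1: fork(P0) -> P1. 4 ppages; refcounts: pp0:2 pp1:2 pp2:2 pp3:2
Op 2: fork(P1) -> P2. 4 ppages; refcounts: pp0:3 pp1:3 pp2:3 pp3:3
Op 3: write(P0, v0, 111). refcount(pp0)=3>1 -> COPY to pp4. 5 ppages; refcounts: pp0:2 pp1:3 pp2:3 pp3:3 pp4:1
Op 4: write(P2, v0, 153). refcount(pp0)=2>1 -> COPY to pp5. 6 ppages; refcounts: pp0:1 pp1:3 pp2:3 pp3:3 pp4:1 pp5:1
Op 5: read(P1, v3) -> 32. No state change.
Op 6: write(P0, v0, 156). refcount(pp4)=1 -> write in place. 6 ppages; refcounts: pp0:1 pp1:3 pp2:3 pp3:3 pp4:1 pp5:1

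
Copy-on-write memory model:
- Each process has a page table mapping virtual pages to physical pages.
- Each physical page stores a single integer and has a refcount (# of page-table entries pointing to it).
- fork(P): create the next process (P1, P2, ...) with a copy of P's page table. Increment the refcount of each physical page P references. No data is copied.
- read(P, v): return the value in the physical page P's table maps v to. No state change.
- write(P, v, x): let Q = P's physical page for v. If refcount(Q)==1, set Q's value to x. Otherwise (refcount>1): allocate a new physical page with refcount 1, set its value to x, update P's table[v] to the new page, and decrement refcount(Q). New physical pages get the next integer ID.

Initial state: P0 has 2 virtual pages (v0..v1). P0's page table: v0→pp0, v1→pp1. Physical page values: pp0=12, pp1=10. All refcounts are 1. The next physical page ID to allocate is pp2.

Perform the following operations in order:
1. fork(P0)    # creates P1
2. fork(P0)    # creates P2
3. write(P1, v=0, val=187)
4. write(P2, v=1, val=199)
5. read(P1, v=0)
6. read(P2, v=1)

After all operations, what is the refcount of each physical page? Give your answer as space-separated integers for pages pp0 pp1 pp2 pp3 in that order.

Answer: 2 2 1 1

Derivation:
Op 1: fork(P0) -> P1. 2 ppages; refcounts: pp0:2 pp1:2
Op 2: fork(P0) -> P2. 2 ppages; refcounts: pp0:3 pp1:3
Op 3: write(P1, v0, 187). refcount(pp0)=3>1 -> COPY to pp2. 3 ppages; refcounts: pp0:2 pp1:3 pp2:1
Op 4: write(P2, v1, 199). refcount(pp1)=3>1 -> COPY to pp3. 4 ppages; refcounts: pp0:2 pp1:2 pp2:1 pp3:1
Op 5: read(P1, v0) -> 187. No state change.
Op 6: read(P2, v1) -> 199. No state change.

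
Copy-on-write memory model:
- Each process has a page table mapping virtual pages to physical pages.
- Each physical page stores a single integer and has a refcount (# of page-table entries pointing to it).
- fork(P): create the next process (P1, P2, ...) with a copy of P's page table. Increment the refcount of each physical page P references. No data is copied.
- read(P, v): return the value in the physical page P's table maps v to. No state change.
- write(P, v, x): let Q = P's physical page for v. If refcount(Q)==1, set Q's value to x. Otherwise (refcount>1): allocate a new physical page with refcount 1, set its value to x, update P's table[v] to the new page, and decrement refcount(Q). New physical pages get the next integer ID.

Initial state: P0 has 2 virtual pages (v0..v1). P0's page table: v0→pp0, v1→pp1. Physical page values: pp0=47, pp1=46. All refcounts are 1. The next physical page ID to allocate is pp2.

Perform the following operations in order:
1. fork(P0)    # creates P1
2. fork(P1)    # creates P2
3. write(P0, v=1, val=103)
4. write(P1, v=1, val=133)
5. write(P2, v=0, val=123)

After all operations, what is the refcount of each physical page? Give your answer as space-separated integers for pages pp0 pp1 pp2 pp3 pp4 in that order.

Op 1: fork(P0) -> P1. 2 ppages; refcounts: pp0:2 pp1:2
Op 2: fork(P1) -> P2. 2 ppages; refcounts: pp0:3 pp1:3
Op 3: write(P0, v1, 103). refcount(pp1)=3>1 -> COPY to pp2. 3 ppages; refcounts: pp0:3 pp1:2 pp2:1
Op 4: write(P1, v1, 133). refcount(pp1)=2>1 -> COPY to pp3. 4 ppages; refcounts: pp0:3 pp1:1 pp2:1 pp3:1
Op 5: write(P2, v0, 123). refcount(pp0)=3>1 -> COPY to pp4. 5 ppages; refcounts: pp0:2 pp1:1 pp2:1 pp3:1 pp4:1

Answer: 2 1 1 1 1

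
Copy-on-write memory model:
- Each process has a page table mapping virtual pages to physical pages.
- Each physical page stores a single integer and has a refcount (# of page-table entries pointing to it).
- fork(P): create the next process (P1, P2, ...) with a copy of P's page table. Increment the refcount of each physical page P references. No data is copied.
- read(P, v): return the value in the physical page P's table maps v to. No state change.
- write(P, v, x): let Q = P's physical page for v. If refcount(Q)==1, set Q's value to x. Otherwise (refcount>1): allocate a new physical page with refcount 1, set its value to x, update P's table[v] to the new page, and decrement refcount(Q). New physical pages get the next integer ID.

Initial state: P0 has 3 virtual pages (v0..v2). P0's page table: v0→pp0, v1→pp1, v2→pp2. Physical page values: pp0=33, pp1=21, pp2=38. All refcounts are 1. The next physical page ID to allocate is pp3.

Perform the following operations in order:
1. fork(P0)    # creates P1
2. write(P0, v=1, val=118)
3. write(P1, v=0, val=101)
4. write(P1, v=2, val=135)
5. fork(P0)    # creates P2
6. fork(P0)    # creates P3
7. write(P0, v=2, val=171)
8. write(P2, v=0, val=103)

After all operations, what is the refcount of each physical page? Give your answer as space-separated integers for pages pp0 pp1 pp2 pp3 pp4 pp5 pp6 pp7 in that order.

Op 1: fork(P0) -> P1. 3 ppages; refcounts: pp0:2 pp1:2 pp2:2
Op 2: write(P0, v1, 118). refcount(pp1)=2>1 -> COPY to pp3. 4 ppages; refcounts: pp0:2 pp1:1 pp2:2 pp3:1
Op 3: write(P1, v0, 101). refcount(pp0)=2>1 -> COPY to pp4. 5 ppages; refcounts: pp0:1 pp1:1 pp2:2 pp3:1 pp4:1
Op 4: write(P1, v2, 135). refcount(pp2)=2>1 -> COPY to pp5. 6 ppages; refcounts: pp0:1 pp1:1 pp2:1 pp3:1 pp4:1 pp5:1
Op 5: fork(P0) -> P2. 6 ppages; refcounts: pp0:2 pp1:1 pp2:2 pp3:2 pp4:1 pp5:1
Op 6: fork(P0) -> P3. 6 ppages; refcounts: pp0:3 pp1:1 pp2:3 pp3:3 pp4:1 pp5:1
Op 7: write(P0, v2, 171). refcount(pp2)=3>1 -> COPY to pp6. 7 ppages; refcounts: pp0:3 pp1:1 pp2:2 pp3:3 pp4:1 pp5:1 pp6:1
Op 8: write(P2, v0, 103). refcount(pp0)=3>1 -> COPY to pp7. 8 ppages; refcounts: pp0:2 pp1:1 pp2:2 pp3:3 pp4:1 pp5:1 pp6:1 pp7:1

Answer: 2 1 2 3 1 1 1 1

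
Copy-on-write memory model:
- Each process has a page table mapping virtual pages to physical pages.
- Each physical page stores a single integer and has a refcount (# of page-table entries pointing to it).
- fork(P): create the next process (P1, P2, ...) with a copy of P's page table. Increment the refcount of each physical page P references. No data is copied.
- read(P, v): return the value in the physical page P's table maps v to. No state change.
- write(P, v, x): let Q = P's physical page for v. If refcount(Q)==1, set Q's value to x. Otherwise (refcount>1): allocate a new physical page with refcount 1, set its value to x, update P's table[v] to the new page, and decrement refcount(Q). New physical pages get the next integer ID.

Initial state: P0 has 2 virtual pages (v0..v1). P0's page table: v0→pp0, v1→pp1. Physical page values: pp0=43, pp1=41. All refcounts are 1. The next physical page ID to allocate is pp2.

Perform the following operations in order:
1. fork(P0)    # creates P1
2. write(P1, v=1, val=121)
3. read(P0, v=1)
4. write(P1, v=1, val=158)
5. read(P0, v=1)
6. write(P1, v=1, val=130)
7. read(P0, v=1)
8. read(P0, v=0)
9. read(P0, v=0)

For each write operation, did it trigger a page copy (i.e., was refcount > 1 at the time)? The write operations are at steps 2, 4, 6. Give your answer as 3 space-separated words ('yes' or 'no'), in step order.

Op 1: fork(P0) -> P1. 2 ppages; refcounts: pp0:2 pp1:2
Op 2: write(P1, v1, 121). refcount(pp1)=2>1 -> COPY to pp2. 3 ppages; refcounts: pp0:2 pp1:1 pp2:1
Op 3: read(P0, v1) -> 41. No state change.
Op 4: write(P1, v1, 158). refcount(pp2)=1 -> write in place. 3 ppages; refcounts: pp0:2 pp1:1 pp2:1
Op 5: read(P0, v1) -> 41. No state change.
Op 6: write(P1, v1, 130). refcount(pp2)=1 -> write in place. 3 ppages; refcounts: pp0:2 pp1:1 pp2:1
Op 7: read(P0, v1) -> 41. No state change.
Op 8: read(P0, v0) -> 43. No state change.
Op 9: read(P0, v0) -> 43. No state change.

yes no no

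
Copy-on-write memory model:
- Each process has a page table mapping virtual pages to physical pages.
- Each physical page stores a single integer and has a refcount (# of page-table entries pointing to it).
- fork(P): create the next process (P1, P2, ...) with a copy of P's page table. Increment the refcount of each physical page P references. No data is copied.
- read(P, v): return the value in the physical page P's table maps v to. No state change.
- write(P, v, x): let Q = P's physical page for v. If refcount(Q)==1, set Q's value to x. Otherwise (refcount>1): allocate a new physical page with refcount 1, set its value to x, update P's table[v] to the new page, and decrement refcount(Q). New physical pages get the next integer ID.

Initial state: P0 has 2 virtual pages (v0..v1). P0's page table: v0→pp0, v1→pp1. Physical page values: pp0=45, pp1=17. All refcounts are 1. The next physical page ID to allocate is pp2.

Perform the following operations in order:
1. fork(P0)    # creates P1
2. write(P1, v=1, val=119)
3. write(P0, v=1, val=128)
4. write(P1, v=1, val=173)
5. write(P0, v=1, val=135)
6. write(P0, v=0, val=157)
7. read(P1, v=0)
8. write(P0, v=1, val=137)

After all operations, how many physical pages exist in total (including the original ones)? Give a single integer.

Answer: 4

Derivation:
Op 1: fork(P0) -> P1. 2 ppages; refcounts: pp0:2 pp1:2
Op 2: write(P1, v1, 119). refcount(pp1)=2>1 -> COPY to pp2. 3 ppages; refcounts: pp0:2 pp1:1 pp2:1
Op 3: write(P0, v1, 128). refcount(pp1)=1 -> write in place. 3 ppages; refcounts: pp0:2 pp1:1 pp2:1
Op 4: write(P1, v1, 173). refcount(pp2)=1 -> write in place. 3 ppages; refcounts: pp0:2 pp1:1 pp2:1
Op 5: write(P0, v1, 135). refcount(pp1)=1 -> write in place. 3 ppages; refcounts: pp0:2 pp1:1 pp2:1
Op 6: write(P0, v0, 157). refcount(pp0)=2>1 -> COPY to pp3. 4 ppages; refcounts: pp0:1 pp1:1 pp2:1 pp3:1
Op 7: read(P1, v0) -> 45. No state change.
Op 8: write(P0, v1, 137). refcount(pp1)=1 -> write in place. 4 ppages; refcounts: pp0:1 pp1:1 pp2:1 pp3:1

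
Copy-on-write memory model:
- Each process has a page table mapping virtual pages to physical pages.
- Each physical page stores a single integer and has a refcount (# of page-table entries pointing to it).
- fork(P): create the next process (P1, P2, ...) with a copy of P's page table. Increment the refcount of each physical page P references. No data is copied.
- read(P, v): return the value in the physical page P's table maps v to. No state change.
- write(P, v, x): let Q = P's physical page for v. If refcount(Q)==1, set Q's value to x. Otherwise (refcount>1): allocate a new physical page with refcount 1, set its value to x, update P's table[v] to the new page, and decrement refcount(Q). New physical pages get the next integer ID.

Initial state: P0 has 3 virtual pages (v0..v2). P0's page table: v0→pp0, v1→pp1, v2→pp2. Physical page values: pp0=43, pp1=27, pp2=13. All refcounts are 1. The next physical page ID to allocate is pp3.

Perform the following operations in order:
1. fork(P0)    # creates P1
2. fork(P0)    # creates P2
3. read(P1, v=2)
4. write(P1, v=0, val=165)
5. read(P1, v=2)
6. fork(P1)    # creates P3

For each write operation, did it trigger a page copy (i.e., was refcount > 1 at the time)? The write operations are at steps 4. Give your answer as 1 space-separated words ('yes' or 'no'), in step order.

Op 1: fork(P0) -> P1. 3 ppages; refcounts: pp0:2 pp1:2 pp2:2
Op 2: fork(P0) -> P2. 3 ppages; refcounts: pp0:3 pp1:3 pp2:3
Op 3: read(P1, v2) -> 13. No state change.
Op 4: write(P1, v0, 165). refcount(pp0)=3>1 -> COPY to pp3. 4 ppages; refcounts: pp0:2 pp1:3 pp2:3 pp3:1
Op 5: read(P1, v2) -> 13. No state change.
Op 6: fork(P1) -> P3. 4 ppages; refcounts: pp0:2 pp1:4 pp2:4 pp3:2

yes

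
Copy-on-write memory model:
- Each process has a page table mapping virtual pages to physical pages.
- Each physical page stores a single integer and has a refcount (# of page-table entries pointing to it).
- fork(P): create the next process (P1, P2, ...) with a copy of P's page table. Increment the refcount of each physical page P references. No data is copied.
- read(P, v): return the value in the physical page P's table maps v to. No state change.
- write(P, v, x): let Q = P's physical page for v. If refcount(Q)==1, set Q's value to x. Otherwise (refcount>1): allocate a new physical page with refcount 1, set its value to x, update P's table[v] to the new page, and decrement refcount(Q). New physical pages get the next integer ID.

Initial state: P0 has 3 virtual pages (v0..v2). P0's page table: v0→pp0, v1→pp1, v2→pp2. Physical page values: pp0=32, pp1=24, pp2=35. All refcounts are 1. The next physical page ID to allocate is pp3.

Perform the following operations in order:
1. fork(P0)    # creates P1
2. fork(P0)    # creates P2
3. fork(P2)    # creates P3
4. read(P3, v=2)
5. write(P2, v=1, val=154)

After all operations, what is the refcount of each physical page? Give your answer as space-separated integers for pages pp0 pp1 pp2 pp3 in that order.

Answer: 4 3 4 1

Derivation:
Op 1: fork(P0) -> P1. 3 ppages; refcounts: pp0:2 pp1:2 pp2:2
Op 2: fork(P0) -> P2. 3 ppages; refcounts: pp0:3 pp1:3 pp2:3
Op 3: fork(P2) -> P3. 3 ppages; refcounts: pp0:4 pp1:4 pp2:4
Op 4: read(P3, v2) -> 35. No state change.
Op 5: write(P2, v1, 154). refcount(pp1)=4>1 -> COPY to pp3. 4 ppages; refcounts: pp0:4 pp1:3 pp2:4 pp3:1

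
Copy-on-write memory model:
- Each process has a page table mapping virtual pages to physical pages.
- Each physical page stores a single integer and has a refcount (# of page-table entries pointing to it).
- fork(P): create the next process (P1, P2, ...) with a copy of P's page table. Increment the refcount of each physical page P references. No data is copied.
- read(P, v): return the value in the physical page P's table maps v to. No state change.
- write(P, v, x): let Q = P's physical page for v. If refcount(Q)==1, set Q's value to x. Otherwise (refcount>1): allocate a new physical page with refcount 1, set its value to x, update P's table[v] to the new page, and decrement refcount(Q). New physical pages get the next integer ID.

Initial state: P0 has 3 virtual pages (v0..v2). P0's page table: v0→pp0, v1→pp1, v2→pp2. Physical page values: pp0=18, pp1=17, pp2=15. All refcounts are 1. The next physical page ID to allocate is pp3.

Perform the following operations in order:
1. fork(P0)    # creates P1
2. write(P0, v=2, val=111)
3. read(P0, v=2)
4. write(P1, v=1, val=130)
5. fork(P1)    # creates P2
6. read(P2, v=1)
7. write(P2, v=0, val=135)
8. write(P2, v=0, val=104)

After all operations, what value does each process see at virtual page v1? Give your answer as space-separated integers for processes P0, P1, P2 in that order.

Op 1: fork(P0) -> P1. 3 ppages; refcounts: pp0:2 pp1:2 pp2:2
Op 2: write(P0, v2, 111). refcount(pp2)=2>1 -> COPY to pp3. 4 ppages; refcounts: pp0:2 pp1:2 pp2:1 pp3:1
Op 3: read(P0, v2) -> 111. No state change.
Op 4: write(P1, v1, 130). refcount(pp1)=2>1 -> COPY to pp4. 5 ppages; refcounts: pp0:2 pp1:1 pp2:1 pp3:1 pp4:1
Op 5: fork(P1) -> P2. 5 ppages; refcounts: pp0:3 pp1:1 pp2:2 pp3:1 pp4:2
Op 6: read(P2, v1) -> 130. No state change.
Op 7: write(P2, v0, 135). refcount(pp0)=3>1 -> COPY to pp5. 6 ppages; refcounts: pp0:2 pp1:1 pp2:2 pp3:1 pp4:2 pp5:1
Op 8: write(P2, v0, 104). refcount(pp5)=1 -> write in place. 6 ppages; refcounts: pp0:2 pp1:1 pp2:2 pp3:1 pp4:2 pp5:1
P0: v1 -> pp1 = 17
P1: v1 -> pp4 = 130
P2: v1 -> pp4 = 130

Answer: 17 130 130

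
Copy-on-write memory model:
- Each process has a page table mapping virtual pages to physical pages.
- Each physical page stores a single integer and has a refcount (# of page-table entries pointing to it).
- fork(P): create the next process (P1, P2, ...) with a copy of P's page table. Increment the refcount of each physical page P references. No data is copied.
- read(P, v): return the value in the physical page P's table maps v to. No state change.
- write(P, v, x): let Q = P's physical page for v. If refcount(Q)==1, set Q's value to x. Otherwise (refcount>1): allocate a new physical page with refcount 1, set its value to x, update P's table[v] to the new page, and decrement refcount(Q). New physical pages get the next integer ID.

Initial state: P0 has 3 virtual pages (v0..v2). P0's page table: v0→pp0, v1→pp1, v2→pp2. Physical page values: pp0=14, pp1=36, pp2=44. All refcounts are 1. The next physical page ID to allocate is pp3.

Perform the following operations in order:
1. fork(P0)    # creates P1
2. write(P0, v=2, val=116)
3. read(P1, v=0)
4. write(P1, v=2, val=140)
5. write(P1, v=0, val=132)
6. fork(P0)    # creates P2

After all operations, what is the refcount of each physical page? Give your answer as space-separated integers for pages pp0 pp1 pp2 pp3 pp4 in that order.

Answer: 2 3 1 2 1

Derivation:
Op 1: fork(P0) -> P1. 3 ppages; refcounts: pp0:2 pp1:2 pp2:2
Op 2: write(P0, v2, 116). refcount(pp2)=2>1 -> COPY to pp3. 4 ppages; refcounts: pp0:2 pp1:2 pp2:1 pp3:1
Op 3: read(P1, v0) -> 14. No state change.
Op 4: write(P1, v2, 140). refcount(pp2)=1 -> write in place. 4 ppages; refcounts: pp0:2 pp1:2 pp2:1 pp3:1
Op 5: write(P1, v0, 132). refcount(pp0)=2>1 -> COPY to pp4. 5 ppages; refcounts: pp0:1 pp1:2 pp2:1 pp3:1 pp4:1
Op 6: fork(P0) -> P2. 5 ppages; refcounts: pp0:2 pp1:3 pp2:1 pp3:2 pp4:1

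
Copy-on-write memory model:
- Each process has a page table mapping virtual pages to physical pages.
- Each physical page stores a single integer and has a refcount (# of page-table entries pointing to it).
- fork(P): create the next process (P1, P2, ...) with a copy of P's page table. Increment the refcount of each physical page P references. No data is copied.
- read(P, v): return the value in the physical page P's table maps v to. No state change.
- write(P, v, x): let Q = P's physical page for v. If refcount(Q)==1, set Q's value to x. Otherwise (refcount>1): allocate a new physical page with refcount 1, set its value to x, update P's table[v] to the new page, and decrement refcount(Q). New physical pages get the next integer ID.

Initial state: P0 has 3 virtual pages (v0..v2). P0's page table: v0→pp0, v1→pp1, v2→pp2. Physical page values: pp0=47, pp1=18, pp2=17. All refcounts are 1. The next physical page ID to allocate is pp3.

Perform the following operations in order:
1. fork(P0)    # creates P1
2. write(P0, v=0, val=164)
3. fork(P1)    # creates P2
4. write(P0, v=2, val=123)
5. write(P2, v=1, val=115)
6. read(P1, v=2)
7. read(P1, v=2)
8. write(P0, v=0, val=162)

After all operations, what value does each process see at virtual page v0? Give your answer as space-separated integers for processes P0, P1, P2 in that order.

Answer: 162 47 47

Derivation:
Op 1: fork(P0) -> P1. 3 ppages; refcounts: pp0:2 pp1:2 pp2:2
Op 2: write(P0, v0, 164). refcount(pp0)=2>1 -> COPY to pp3. 4 ppages; refcounts: pp0:1 pp1:2 pp2:2 pp3:1
Op 3: fork(P1) -> P2. 4 ppages; refcounts: pp0:2 pp1:3 pp2:3 pp3:1
Op 4: write(P0, v2, 123). refcount(pp2)=3>1 -> COPY to pp4. 5 ppages; refcounts: pp0:2 pp1:3 pp2:2 pp3:1 pp4:1
Op 5: write(P2, v1, 115). refcount(pp1)=3>1 -> COPY to pp5. 6 ppages; refcounts: pp0:2 pp1:2 pp2:2 pp3:1 pp4:1 pp5:1
Op 6: read(P1, v2) -> 17. No state change.
Op 7: read(P1, v2) -> 17. No state change.
Op 8: write(P0, v0, 162). refcount(pp3)=1 -> write in place. 6 ppages; refcounts: pp0:2 pp1:2 pp2:2 pp3:1 pp4:1 pp5:1
P0: v0 -> pp3 = 162
P1: v0 -> pp0 = 47
P2: v0 -> pp0 = 47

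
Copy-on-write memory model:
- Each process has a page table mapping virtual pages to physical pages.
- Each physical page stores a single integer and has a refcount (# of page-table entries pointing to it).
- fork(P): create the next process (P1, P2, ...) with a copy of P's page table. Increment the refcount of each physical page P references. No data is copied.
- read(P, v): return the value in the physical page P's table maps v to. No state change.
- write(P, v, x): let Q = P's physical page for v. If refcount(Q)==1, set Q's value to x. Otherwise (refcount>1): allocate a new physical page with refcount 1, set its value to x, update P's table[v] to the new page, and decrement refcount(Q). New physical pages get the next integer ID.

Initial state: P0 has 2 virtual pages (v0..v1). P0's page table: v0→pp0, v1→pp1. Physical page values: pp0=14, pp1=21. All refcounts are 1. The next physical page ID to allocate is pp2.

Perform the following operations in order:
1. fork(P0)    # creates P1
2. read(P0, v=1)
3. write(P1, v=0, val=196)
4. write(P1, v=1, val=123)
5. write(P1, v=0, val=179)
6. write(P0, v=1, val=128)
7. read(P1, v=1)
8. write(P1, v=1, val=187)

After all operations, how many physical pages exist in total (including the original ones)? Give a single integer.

Op 1: fork(P0) -> P1. 2 ppages; refcounts: pp0:2 pp1:2
Op 2: read(P0, v1) -> 21. No state change.
Op 3: write(P1, v0, 196). refcount(pp0)=2>1 -> COPY to pp2. 3 ppages; refcounts: pp0:1 pp1:2 pp2:1
Op 4: write(P1, v1, 123). refcount(pp1)=2>1 -> COPY to pp3. 4 ppages; refcounts: pp0:1 pp1:1 pp2:1 pp3:1
Op 5: write(P1, v0, 179). refcount(pp2)=1 -> write in place. 4 ppages; refcounts: pp0:1 pp1:1 pp2:1 pp3:1
Op 6: write(P0, v1, 128). refcount(pp1)=1 -> write in place. 4 ppages; refcounts: pp0:1 pp1:1 pp2:1 pp3:1
Op 7: read(P1, v1) -> 123. No state change.
Op 8: write(P1, v1, 187). refcount(pp3)=1 -> write in place. 4 ppages; refcounts: pp0:1 pp1:1 pp2:1 pp3:1

Answer: 4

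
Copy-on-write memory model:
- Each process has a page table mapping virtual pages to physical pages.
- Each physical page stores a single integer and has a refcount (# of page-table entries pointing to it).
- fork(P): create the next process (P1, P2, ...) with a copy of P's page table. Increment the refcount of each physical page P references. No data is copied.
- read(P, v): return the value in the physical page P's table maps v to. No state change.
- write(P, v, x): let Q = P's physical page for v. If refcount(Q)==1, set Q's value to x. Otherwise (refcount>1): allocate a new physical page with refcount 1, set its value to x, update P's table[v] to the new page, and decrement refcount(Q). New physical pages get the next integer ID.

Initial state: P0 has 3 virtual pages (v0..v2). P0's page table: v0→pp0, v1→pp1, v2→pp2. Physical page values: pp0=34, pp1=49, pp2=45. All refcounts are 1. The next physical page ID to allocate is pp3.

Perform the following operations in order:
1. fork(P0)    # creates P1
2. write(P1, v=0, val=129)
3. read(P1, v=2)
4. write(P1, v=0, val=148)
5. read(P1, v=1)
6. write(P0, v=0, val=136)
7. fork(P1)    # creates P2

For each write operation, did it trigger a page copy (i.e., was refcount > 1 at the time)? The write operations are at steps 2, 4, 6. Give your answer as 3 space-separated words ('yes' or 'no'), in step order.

Op 1: fork(P0) -> P1. 3 ppages; refcounts: pp0:2 pp1:2 pp2:2
Op 2: write(P1, v0, 129). refcount(pp0)=2>1 -> COPY to pp3. 4 ppages; refcounts: pp0:1 pp1:2 pp2:2 pp3:1
Op 3: read(P1, v2) -> 45. No state change.
Op 4: write(P1, v0, 148). refcount(pp3)=1 -> write in place. 4 ppages; refcounts: pp0:1 pp1:2 pp2:2 pp3:1
Op 5: read(P1, v1) -> 49. No state change.
Op 6: write(P0, v0, 136). refcount(pp0)=1 -> write in place. 4 ppages; refcounts: pp0:1 pp1:2 pp2:2 pp3:1
Op 7: fork(P1) -> P2. 4 ppages; refcounts: pp0:1 pp1:3 pp2:3 pp3:2

yes no no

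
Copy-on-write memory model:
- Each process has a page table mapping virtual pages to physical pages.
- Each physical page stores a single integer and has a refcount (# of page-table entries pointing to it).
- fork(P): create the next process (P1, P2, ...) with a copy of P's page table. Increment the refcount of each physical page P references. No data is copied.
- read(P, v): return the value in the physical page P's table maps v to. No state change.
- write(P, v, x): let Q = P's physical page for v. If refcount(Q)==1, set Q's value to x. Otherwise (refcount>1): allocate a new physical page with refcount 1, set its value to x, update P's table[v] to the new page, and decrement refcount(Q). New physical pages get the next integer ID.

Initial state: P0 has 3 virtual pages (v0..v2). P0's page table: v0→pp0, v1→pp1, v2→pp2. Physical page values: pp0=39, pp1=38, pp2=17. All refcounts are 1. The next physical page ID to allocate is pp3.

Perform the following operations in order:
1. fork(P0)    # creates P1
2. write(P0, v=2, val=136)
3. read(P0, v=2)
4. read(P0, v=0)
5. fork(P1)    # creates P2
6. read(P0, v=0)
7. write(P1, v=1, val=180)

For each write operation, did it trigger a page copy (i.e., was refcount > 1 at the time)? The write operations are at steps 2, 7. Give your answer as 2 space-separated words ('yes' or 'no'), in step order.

Op 1: fork(P0) -> P1. 3 ppages; refcounts: pp0:2 pp1:2 pp2:2
Op 2: write(P0, v2, 136). refcount(pp2)=2>1 -> COPY to pp3. 4 ppages; refcounts: pp0:2 pp1:2 pp2:1 pp3:1
Op 3: read(P0, v2) -> 136. No state change.
Op 4: read(P0, v0) -> 39. No state change.
Op 5: fork(P1) -> P2. 4 ppages; refcounts: pp0:3 pp1:3 pp2:2 pp3:1
Op 6: read(P0, v0) -> 39. No state change.
Op 7: write(P1, v1, 180). refcount(pp1)=3>1 -> COPY to pp4. 5 ppages; refcounts: pp0:3 pp1:2 pp2:2 pp3:1 pp4:1

yes yes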